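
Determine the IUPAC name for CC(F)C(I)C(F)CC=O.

3,5-difluoro-4-iodohexanal

The longest chain bearing the –CHO group is 6 carbons long (hexane).
The highest-priority functional group is an aldehyde (terminal –CHO), so the name ends in -al.
The numbering direction is chosen so that the aldehyde carbon is C-1 by definition.
That gives fluoro groups at C-3 and C-5; an iodo group at C-4.
Prefixes are listed alphabetically: fluoro, iodo.
The name is 3,5-difluoro-4-iodohexanal.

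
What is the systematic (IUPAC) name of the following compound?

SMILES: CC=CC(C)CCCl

6-chloro-4-methylhex-2-ene

Counting along the main chain through the multiple bond gives 6 carbons: the parent is hexane.
The chain contains a C=C double bond, so the unsaturation ending is -ene.
The numbering direction is chosen so that numbering from this end puts the double bond at C-2 rather than C-4.
This places the double bond between C-2 and C-3; a chloro group at C-6; a methyl group at C-4.
Substituent prefixes are cited in alphabetical order (multiplying prefixes like di-/tri- are ignored for ordering).
Putting it together: 6-chloro-4-methylhex-2-ene.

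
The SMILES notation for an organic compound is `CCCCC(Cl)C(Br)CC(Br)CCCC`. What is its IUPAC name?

The longest carbon chain is 12 atoms: the parent is dodecane.
Number the chain so that the substituent locant set {5,6,8} is lower than {5,7,8} at the first point of difference.
This places bromo groups at C-6 and C-8; a chloro group at C-5.
The substituents are ordered alphabetically, ignoring any di-/tri- multipliers.
The name is 6,8-dibromo-5-chlorododecane.

6,8-dibromo-5-chlorododecane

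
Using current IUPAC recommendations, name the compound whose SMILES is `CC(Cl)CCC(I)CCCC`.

The longest carbon chain is 9 atoms: the parent is nonane.
The numbering direction is chosen so that the substituent locant set {2,5} is lower than {5,8} at the first point of difference.
This places a chloro group at C-2; an iodo group at C-5.
Prefixes are listed alphabetically: chloro, iodo.
Putting it together: 2-chloro-5-iodononane.

2-chloro-5-iodononane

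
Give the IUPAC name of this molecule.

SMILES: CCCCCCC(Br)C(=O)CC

The longest carbon chain that includes the carbonyl has 10 carbons, so the parent hydride is decane.
The highest-priority functional group is a ketone (C=O on an internal carbon), so the name ends in -one.
Choose the numbering such that numbering from this end puts the carbonyl group at C-3 rather than C-8.
That gives the carbonyl at C-3; a bromo group at C-4.
Putting it together: 4-bromodecan-3-one.

4-bromodecan-3-one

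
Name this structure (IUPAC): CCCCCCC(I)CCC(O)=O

The longest chain bearing the –COOH group is 10 carbons long (decane).
The principal characteristic group is a carboxylic acid (terminal –COOH), named with the suffix -oic acid.
Choose the numbering such that the carboxylic acid carbon is C-1 by definition.
That gives an iodo group at C-4.
Putting it together: 4-iododecanoic acid.

4-iododecanoic acid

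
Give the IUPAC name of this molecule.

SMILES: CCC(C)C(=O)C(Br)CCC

The longest chain bearing the carbonyl is 8 carbons long (octane).
The highest-priority functional group is a ketone (C=O on an internal carbon), so the name ends in -one.
Number the chain so that numbering from this end puts the carbonyl group at C-4 rather than C-5.
This places the carbonyl at C-4; a bromo group at C-5; a methyl group at C-3.
Prefixes are listed alphabetically: bromo, methyl.
Putting it together: 5-bromo-3-methyloctan-4-one.

5-bromo-3-methyloctan-4-one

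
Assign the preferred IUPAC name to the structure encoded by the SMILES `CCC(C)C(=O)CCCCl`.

1-chloro-5-methylheptan-4-one

Counting along the main chain through the carbonyl gives 7 carbons: the parent is heptane.
The principal characteristic group is a ketone (C=O on an internal carbon), named with the suffix -one.
Choose the numbering such that the substituent locant set {1,5} is lower than {3,7} at the first point of difference.
With this numbering: the carbonyl at C-4; a chloro group at C-1; a methyl group at C-5.
Prefixes are listed alphabetically: chloro, methyl.
Putting it together: 1-chloro-5-methylheptan-4-one.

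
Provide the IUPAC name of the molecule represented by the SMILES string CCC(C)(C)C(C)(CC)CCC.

The longest continuous carbon chain has 7 atoms, so the parent hydride is heptane.
Number the chain so that the substituent locant set {3,3,4,4} is lower than {4,4,5,5} at the first point of difference.
That gives an ethyl group at C-4; methyl groups at C-3 (×2) and C-4.
Prefixes are listed alphabetically: ethyl, methyl.
Assembling the pieces gives 4-ethyl-3,3,4-trimethylheptane.

4-ethyl-3,3,4-trimethylheptane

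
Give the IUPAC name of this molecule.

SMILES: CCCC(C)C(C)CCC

The longest continuous carbon chain has 8 atoms, so the parent hydride is octane.
Numbering from either end gives identical locants here.
That gives methyl groups at C-4 and C-5.
The name is 4,5-dimethyloctane.

4,5-dimethyloctane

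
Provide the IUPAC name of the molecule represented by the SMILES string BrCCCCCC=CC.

The longest chain bearing the multiple bond is 8 carbons long (octane).
A C=C double bond in the chain gives the infix -ene-.
Choose the numbering such that numbering from this end puts the double bond at C-2 rather than C-6.
This places the double bond between C-2 and C-3; a bromo group at C-8.
Putting it together: 8-bromooct-2-ene.

8-bromooct-2-ene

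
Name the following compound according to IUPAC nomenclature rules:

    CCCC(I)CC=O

3-iodohexanal

Counting along the main chain through the –CHO group gives 6 carbons: the parent is hexane.
An aldehyde (terminal –CHO) is the principal characteristic group, giving the suffix -al.
Choose the numbering such that the aldehyde carbon is C-1 by definition.
With this numbering: an iodo group at C-3.
The name is 3-iodohexanal.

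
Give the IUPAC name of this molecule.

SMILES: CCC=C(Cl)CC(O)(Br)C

Counting along the main chain through the –OH group and the multiple bond gives 7 carbons: the parent is heptane.
The principal characteristic group is an alcohol (–OH), named with the suffix -ol.
There is one C=C double bond, indicated by the ending -ene.
Choose the numbering such that numbering from this end puts the hydroxyl group at C-2 rather than C-6.
This places the hydroxyl at C-2; the double bond between C-4 and C-5; a bromo group at C-2; a chloro group at C-4.
The substituents are ordered alphabetically, ignoring any di-/tri- multipliers.
Putting it together: 2-bromo-4-chlorohept-4-en-2-ol.

2-bromo-4-chlorohept-4-en-2-ol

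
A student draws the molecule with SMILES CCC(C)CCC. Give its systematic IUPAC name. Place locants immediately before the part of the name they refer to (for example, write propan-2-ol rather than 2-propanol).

3-methylhexane

The longest continuous carbon chain has 6 atoms, so the parent hydride is hexane.
Number the chain so that the substituent locant set {3} is lower than {4} at the first point of difference.
That gives a methyl group at C-3.
The name is 3-methylhexane.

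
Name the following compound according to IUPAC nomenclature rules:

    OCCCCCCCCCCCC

dodecan-1-ol

The longest carbon chain that includes the –OH group has 12 carbons, so the parent hydride is dodecane.
The highest-priority functional group is an alcohol (–OH), so the name ends in -ol.
The numbering direction is chosen so that numbering from this end puts the hydroxyl group at C-1 rather than C-12.
This places the hydroxyl at C-1.
Assembling the pieces gives dodecan-1-ol.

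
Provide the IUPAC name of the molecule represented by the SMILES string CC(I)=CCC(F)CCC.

5-fluoro-2-iodooct-2-ene

The longest carbon chain that includes the multiple bond has 8 carbons, so the parent hydride is octane.
A C=C double bond in the chain gives the infix -ene-.
Choose the numbering such that numbering from this end puts the double bond at C-2 rather than C-6.
With this numbering: the double bond between C-2 and C-3; a fluoro group at C-5; an iodo group at C-2.
The substituents are ordered alphabetically, ignoring any di-/tri- multipliers.
The name is 5-fluoro-2-iodooct-2-ene.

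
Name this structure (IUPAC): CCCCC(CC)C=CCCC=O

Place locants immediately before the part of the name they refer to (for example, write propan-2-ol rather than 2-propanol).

6-ethyldec-4-enal

Counting along the main chain through the –CHO group and the multiple bond gives 10 carbons: the parent is decane.
An aldehyde (terminal –CHO) is the principal characteristic group, giving the suffix -al.
The chain contains a C=C double bond, so the unsaturation ending is -ene.
Number the chain so that the aldehyde carbon is C-1 by definition.
This places the double bond between C-4 and C-5; an ethyl group at C-6.
Assembling the pieces gives 6-ethyldec-4-enal.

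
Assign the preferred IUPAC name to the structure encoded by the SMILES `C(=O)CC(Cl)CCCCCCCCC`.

3-chlorododecanal

The longest chain bearing the –CHO group is 12 carbons long (dodecane).
An aldehyde (terminal –CHO) is the principal characteristic group, giving the suffix -al.
Choose the numbering such that the aldehyde carbon is C-1 by definition.
That gives a chloro group at C-3.
Putting it together: 3-chlorododecanal.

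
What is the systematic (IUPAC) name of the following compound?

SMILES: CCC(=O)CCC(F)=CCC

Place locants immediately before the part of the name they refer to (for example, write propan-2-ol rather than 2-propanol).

Counting along the main chain through the carbonyl and the multiple bond gives 9 carbons: the parent is nonane.
A ketone (C=O on an internal carbon) is the principal characteristic group, giving the suffix -one.
There is one C=C double bond, indicated by the ending -ene.
Choose the numbering such that numbering from this end puts the carbonyl group at C-3 rather than C-7.
This places the carbonyl at C-3; the double bond between C-6 and C-7; a fluoro group at C-6.
The name is 6-fluoronon-6-en-3-one.

6-fluoronon-6-en-3-one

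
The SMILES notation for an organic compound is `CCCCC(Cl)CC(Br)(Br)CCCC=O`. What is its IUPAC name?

Counting along the main chain through the –CHO group gives 11 carbons: the parent is undecane.
The highest-priority functional group is an aldehyde (terminal –CHO), so the name ends in -al.
Number the chain so that the aldehyde carbon is C-1 by definition.
With this numbering: two bromo groups at C-5; a chloro group at C-7.
Prefixes are listed alphabetically: bromo, chloro.
Putting it together: 5,5-dibromo-7-chloroundecanal.

5,5-dibromo-7-chloroundecanal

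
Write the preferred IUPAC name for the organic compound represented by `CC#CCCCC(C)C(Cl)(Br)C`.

8-bromo-8-chloro-7-methylnon-2-yne

Counting along the main chain through the multiple bond gives 9 carbons: the parent is nonane.
The chain contains a C≡C triple bond, so the unsaturation ending is -yne.
Number the chain so that numbering from this end puts the triple bond at C-2 rather than C-7.
This places the triple bond between C-2 and C-3; a bromo group at C-8; a chloro group at C-8; a methyl group at C-7.
The substituents are ordered alphabetically, ignoring any di-/tri- multipliers.
Putting it together: 8-bromo-8-chloro-7-methylnon-2-yne.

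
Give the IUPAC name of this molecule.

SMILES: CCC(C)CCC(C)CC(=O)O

The longest carbon chain that includes the –COOH group has 8 carbons, so the parent hydride is octane.
The principal characteristic group is a carboxylic acid (terminal –COOH), named with the suffix -oic acid.
The numbering direction is chosen so that the carboxylic acid carbon is C-1 by definition.
That gives methyl groups at C-3 and C-6.
Assembling the pieces gives 3,6-dimethyloctanoic acid.

3,6-dimethyloctanoic acid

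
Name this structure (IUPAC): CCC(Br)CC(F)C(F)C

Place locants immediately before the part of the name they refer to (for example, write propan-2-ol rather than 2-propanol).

5-bromo-2,3-difluoroheptane

The longest continuous carbon chain has 7 atoms, so the parent hydride is heptane.
Number the chain so that the substituent locant set {2,3,5} is lower than {3,5,6} at the first point of difference.
That gives a bromo group at C-5; fluoro groups at C-2 and C-3.
Prefixes are listed alphabetically: bromo, fluoro.
Assembling the pieces gives 5-bromo-2,3-difluoroheptane.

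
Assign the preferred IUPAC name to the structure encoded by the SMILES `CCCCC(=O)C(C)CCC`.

4-methylnonan-5-one

The longest chain bearing the carbonyl is 9 carbons long (nonane).
The principal characteristic group is a ketone (C=O on an internal carbon), named with the suffix -one.
Number the chain so that the substituent locant set {4} is lower than {6} at the first point of difference.
This places the carbonyl at C-5; a methyl group at C-4.
Assembling the pieces gives 4-methylnonan-5-one.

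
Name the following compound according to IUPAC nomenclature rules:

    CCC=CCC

The longest carbon chain that includes the multiple bond has 6 carbons, so the parent hydride is hexane.
There is one C=C double bond, indicated by the ending -ene.
Both numbering directions give the same locant set; either may be used.
This places the double bond between C-3 and C-4.
Putting it together: hex-3-ene.

hex-3-ene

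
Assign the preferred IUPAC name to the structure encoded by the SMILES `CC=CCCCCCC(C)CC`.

9-methylundec-2-ene

Counting along the main chain through the multiple bond gives 11 carbons: the parent is undecane.
The chain contains a C=C double bond, so the unsaturation ending is -ene.
Number the chain so that numbering from this end puts the double bond at C-2 rather than C-9.
With this numbering: the double bond between C-2 and C-3; a methyl group at C-9.
Putting it together: 9-methylundec-2-ene.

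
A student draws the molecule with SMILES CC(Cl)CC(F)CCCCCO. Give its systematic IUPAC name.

8-chloro-6-fluorononan-1-ol

Counting along the main chain through the –OH group gives 9 carbons: the parent is nonane.
An alcohol (–OH) is the principal characteristic group, giving the suffix -ol.
Choose the numbering such that numbering from this end puts the hydroxyl group at C-1 rather than C-9.
This places the hydroxyl at C-1; a chloro group at C-8; a fluoro group at C-6.
Prefixes are listed alphabetically: chloro, fluoro.
The name is 8-chloro-6-fluorononan-1-ol.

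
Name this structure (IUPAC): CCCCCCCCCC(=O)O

decanoic acid

The longest carbon chain that includes the –COOH group has 10 carbons, so the parent hydride is decane.
The highest-priority functional group is a carboxylic acid (terminal –COOH), so the name ends in -oic acid.
Choose the numbering such that the carboxylic acid carbon is C-1 by definition.
Assembling the pieces gives decanoic acid.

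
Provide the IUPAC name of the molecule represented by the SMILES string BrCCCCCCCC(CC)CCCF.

The parent chain contains 11 carbons (undecane).
Choose the numbering such that the substituent locant set {1,4,11} is lower than {1,8,11} at the first point of difference.
That gives a bromo group at C-11; an ethyl group at C-4; a fluoro group at C-1.
The substituents are ordered alphabetically, ignoring any di-/tri- multipliers.
The name is 11-bromo-4-ethyl-1-fluoroundecane.

11-bromo-4-ethyl-1-fluoroundecane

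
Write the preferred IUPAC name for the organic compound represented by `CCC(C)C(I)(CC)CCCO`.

4-ethyl-4-iodo-5-methylheptan-1-ol

The longest chain bearing the –OH group is 7 carbons long (heptane).
The principal characteristic group is an alcohol (–OH), named with the suffix -ol.
Choose the numbering such that numbering from this end puts the hydroxyl group at C-1 rather than C-7.
That gives the hydroxyl at C-1; an ethyl group at C-4; an iodo group at C-4; a methyl group at C-5.
The substituents are ordered alphabetically, ignoring any di-/tri- multipliers.
The name is 4-ethyl-4-iodo-5-methylheptan-1-ol.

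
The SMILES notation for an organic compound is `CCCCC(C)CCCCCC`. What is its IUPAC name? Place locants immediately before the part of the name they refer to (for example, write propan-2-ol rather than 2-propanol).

The longest continuous carbon chain has 11 atoms, so the parent hydride is undecane.
Choose the numbering such that the substituent locant set {5} is lower than {7} at the first point of difference.
This places a methyl group at C-5.
Putting it together: 5-methylundecane.

5-methylundecane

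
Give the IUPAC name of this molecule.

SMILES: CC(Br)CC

The parent chain contains 4 carbons (butane).
Choose the numbering such that the substituent locant set {2} is lower than {3} at the first point of difference.
With this numbering: a bromo group at C-2.
Putting it together: 2-bromobutane.

2-bromobutane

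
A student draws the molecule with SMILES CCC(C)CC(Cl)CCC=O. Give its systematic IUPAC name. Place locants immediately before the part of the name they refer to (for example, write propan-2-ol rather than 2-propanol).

Counting along the main chain through the –CHO group gives 8 carbons: the parent is octane.
The principal characteristic group is an aldehyde (terminal –CHO), named with the suffix -al.
Number the chain so that the aldehyde carbon is C-1 by definition.
This places a chloro group at C-4; a methyl group at C-6.
Prefixes are listed alphabetically: chloro, methyl.
Assembling the pieces gives 4-chloro-6-methyloctanal.

4-chloro-6-methyloctanal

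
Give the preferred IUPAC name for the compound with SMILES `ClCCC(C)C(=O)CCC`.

1-chloro-3-methylheptan-4-one

The longest carbon chain that includes the carbonyl has 7 carbons, so the parent hydride is heptane.
The highest-priority functional group is a ketone (C=O on an internal carbon), so the name ends in -one.
Number the chain so that the substituent locant set {1,3} is lower than {5,7} at the first point of difference.
With this numbering: the carbonyl at C-4; a chloro group at C-1; a methyl group at C-3.
The substituents are ordered alphabetically, ignoring any di-/tri- multipliers.
The name is 1-chloro-3-methylheptan-4-one.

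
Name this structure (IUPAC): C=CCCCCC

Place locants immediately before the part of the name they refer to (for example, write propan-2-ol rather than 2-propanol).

hept-1-ene

The longest carbon chain that includes the multiple bond has 7 carbons, so the parent hydride is heptane.
There is one C=C double bond, indicated by the ending -ene.
Choose the numbering such that numbering from this end puts the double bond at C-1 rather than C-6.
This places the double bond between C-1 and C-2.
Putting it together: hept-1-ene.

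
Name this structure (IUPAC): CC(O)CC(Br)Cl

Counting along the main chain through the –OH group gives 4 carbons: the parent is butane.
The highest-priority functional group is an alcohol (–OH), so the name ends in -ol.
Choose the numbering such that numbering from this end puts the hydroxyl group at C-2 rather than C-3.
With this numbering: the hydroxyl at C-2; a bromo group at C-4; a chloro group at C-4.
Prefixes are listed alphabetically: bromo, chloro.
Putting it together: 4-bromo-4-chlorobutan-2-ol.

4-bromo-4-chlorobutan-2-ol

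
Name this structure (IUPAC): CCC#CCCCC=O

oct-5-ynal

Counting along the main chain through the –CHO group and the multiple bond gives 8 carbons: the parent is octane.
The principal characteristic group is an aldehyde (terminal –CHO), named with the suffix -al.
There is one C≡C triple bond, indicated by the ending -yne.
Number the chain so that the aldehyde carbon is C-1 by definition.
This places the triple bond between C-5 and C-6.
Assembling the pieces gives oct-5-ynal.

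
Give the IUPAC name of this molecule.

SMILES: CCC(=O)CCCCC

octan-3-one

The longest carbon chain that includes the carbonyl has 8 carbons, so the parent hydride is octane.
A ketone (C=O on an internal carbon) is the principal characteristic group, giving the suffix -one.
Choose the numbering such that numbering from this end puts the carbonyl group at C-3 rather than C-6.
With this numbering: the carbonyl at C-3.
Putting it together: octan-3-one.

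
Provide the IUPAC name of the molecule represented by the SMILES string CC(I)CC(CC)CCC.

4-ethyl-2-iodoheptane

The longest continuous carbon chain has 7 atoms, so the parent hydride is heptane.
Number the chain so that the substituent locant set {2,4} is lower than {4,6} at the first point of difference.
That gives an ethyl group at C-4; an iodo group at C-2.
The substituents are ordered alphabetically, ignoring any di-/tri- multipliers.
Putting it together: 4-ethyl-2-iodoheptane.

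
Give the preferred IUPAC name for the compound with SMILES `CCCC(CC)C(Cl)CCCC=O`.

5-chloro-6-ethylnonanal

Counting along the main chain through the –CHO group gives 9 carbons: the parent is nonane.
An aldehyde (terminal –CHO) is the principal characteristic group, giving the suffix -al.
Choose the numbering such that the aldehyde carbon is C-1 by definition.
This places a chloro group at C-5; an ethyl group at C-6.
Substituent prefixes are cited in alphabetical order (multiplying prefixes like di-/tri- are ignored for ordering).
Putting it together: 5-chloro-6-ethylnonanal.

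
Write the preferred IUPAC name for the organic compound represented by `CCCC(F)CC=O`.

3-fluorohexanal

The longest carbon chain that includes the –CHO group has 6 carbons, so the parent hydride is hexane.
The highest-priority functional group is an aldehyde (terminal –CHO), so the name ends in -al.
Choose the numbering such that the aldehyde carbon is C-1 by definition.
With this numbering: a fluoro group at C-3.
Putting it together: 3-fluorohexanal.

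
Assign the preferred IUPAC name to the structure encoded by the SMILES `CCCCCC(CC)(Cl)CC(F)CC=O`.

5-chloro-5-ethyl-3-fluorodecanal

Counting along the main chain through the –CHO group gives 10 carbons: the parent is decane.
An aldehyde (terminal –CHO) is the principal characteristic group, giving the suffix -al.
The numbering direction is chosen so that the aldehyde carbon is C-1 by definition.
This places a chloro group at C-5; an ethyl group at C-5; a fluoro group at C-3.
Prefixes are listed alphabetically: chloro, ethyl, fluoro.
Putting it together: 5-chloro-5-ethyl-3-fluorodecanal.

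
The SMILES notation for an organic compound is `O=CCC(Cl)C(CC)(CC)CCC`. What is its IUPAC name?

Counting along the main chain through the –CHO group gives 7 carbons: the parent is heptane.
The highest-priority functional group is an aldehyde (terminal –CHO), so the name ends in -al.
Choose the numbering such that the aldehyde carbon is C-1 by definition.
That gives a chloro group at C-3; two ethyl groups at C-4.
The substituents are ordered alphabetically, ignoring any di-/tri- multipliers.
Assembling the pieces gives 3-chloro-4,4-diethylheptanal.

3-chloro-4,4-diethylheptanal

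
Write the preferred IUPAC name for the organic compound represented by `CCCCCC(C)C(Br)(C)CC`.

The longest carbon chain is 9 atoms: the parent is nonane.
Choose the numbering such that the substituent locant set {3,3,4} is lower than {6,7,7} at the first point of difference.
With this numbering: a bromo group at C-3; methyl groups at C-3 and C-4.
The substituents are ordered alphabetically, ignoring any di-/tri- multipliers.
Putting it together: 3-bromo-3,4-dimethylnonane.

3-bromo-3,4-dimethylnonane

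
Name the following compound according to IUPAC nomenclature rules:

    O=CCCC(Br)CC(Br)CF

4,6-dibromo-7-fluoroheptanal

The longest carbon chain that includes the –CHO group has 7 carbons, so the parent hydride is heptane.
An aldehyde (terminal –CHO) is the principal characteristic group, giving the suffix -al.
Choose the numbering such that the aldehyde carbon is C-1 by definition.
With this numbering: bromo groups at C-4 and C-6; a fluoro group at C-7.
Substituent prefixes are cited in alphabetical order (multiplying prefixes like di-/tri- are ignored for ordering).
Assembling the pieces gives 4,6-dibromo-7-fluoroheptanal.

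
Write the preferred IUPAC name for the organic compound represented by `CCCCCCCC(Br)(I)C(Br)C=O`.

2,3-dibromo-3-iododecanal

The longest carbon chain that includes the –CHO group has 10 carbons, so the parent hydride is decane.
The highest-priority functional group is an aldehyde (terminal –CHO), so the name ends in -al.
Number the chain so that the aldehyde carbon is C-1 by definition.
With this numbering: bromo groups at C-2 and C-3; an iodo group at C-3.
Prefixes are listed alphabetically: bromo, iodo.
Assembling the pieces gives 2,3-dibromo-3-iododecanal.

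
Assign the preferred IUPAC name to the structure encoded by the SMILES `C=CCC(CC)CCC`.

4-ethylhept-1-ene

Counting along the main chain through the multiple bond gives 7 carbons: the parent is heptane.
The chain contains a C=C double bond, so the unsaturation ending is -ene.
Number the chain so that numbering from this end puts the double bond at C-1 rather than C-6.
That gives the double bond between C-1 and C-2; an ethyl group at C-4.
Putting it together: 4-ethylhept-1-ene.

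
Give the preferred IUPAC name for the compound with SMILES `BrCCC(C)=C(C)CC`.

Counting along the main chain through the multiple bond gives 6 carbons: the parent is hexane.
The chain contains a C=C double bond, so the unsaturation ending is -ene.
The numbering direction is chosen so that the substituent locant set {1,3,4} is lower than {3,4,6} at the first point of difference.
That gives the double bond between C-3 and C-4; a bromo group at C-1; methyl groups at C-3 and C-4.
Substituent prefixes are cited in alphabetical order (multiplying prefixes like di-/tri- are ignored for ordering).
The name is 1-bromo-3,4-dimethylhex-3-ene.

1-bromo-3,4-dimethylhex-3-ene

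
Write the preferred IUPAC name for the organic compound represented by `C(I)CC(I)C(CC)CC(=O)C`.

4-ethyl-5,7-diiodoheptan-2-one

The longest carbon chain that includes the carbonyl has 7 carbons, so the parent hydride is heptane.
The highest-priority functional group is a ketone (C=O on an internal carbon), so the name ends in -one.
Choose the numbering such that numbering from this end puts the carbonyl group at C-2 rather than C-6.
This places the carbonyl at C-2; an ethyl group at C-4; iodo groups at C-5 and C-7.
Prefixes are listed alphabetically: ethyl, iodo.
The name is 4-ethyl-5,7-diiodoheptan-2-one.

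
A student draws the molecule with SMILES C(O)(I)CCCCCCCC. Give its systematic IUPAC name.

The longest carbon chain that includes the –OH group has 9 carbons, so the parent hydride is nonane.
The highest-priority functional group is an alcohol (–OH), so the name ends in -ol.
Choose the numbering such that numbering from this end puts the hydroxyl group at C-1 rather than C-9.
With this numbering: the hydroxyl at C-1; an iodo group at C-1.
Assembling the pieces gives 1-iodononan-1-ol.

1-iodononan-1-ol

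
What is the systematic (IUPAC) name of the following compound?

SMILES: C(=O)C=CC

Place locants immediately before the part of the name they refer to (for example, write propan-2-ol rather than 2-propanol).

but-2-enal

Counting along the main chain through the –CHO group and the multiple bond gives 4 carbons: the parent is butane.
The principal characteristic group is an aldehyde (terminal –CHO), named with the suffix -al.
There is one C=C double bond, indicated by the ending -ene.
Choose the numbering such that the aldehyde carbon is C-1 by definition.
With this numbering: the double bond between C-2 and C-3.
Assembling the pieces gives but-2-enal.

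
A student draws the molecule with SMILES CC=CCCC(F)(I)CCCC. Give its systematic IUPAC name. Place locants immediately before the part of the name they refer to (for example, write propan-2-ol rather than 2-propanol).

Counting along the main chain through the multiple bond gives 10 carbons: the parent is decane.
The chain contains a C=C double bond, so the unsaturation ending is -ene.
Choose the numbering such that numbering from this end puts the double bond at C-2 rather than C-8.
That gives the double bond between C-2 and C-3; a fluoro group at C-6; an iodo group at C-6.
Substituent prefixes are cited in alphabetical order (multiplying prefixes like di-/tri- are ignored for ordering).
The name is 6-fluoro-6-iododec-2-ene.

6-fluoro-6-iododec-2-ene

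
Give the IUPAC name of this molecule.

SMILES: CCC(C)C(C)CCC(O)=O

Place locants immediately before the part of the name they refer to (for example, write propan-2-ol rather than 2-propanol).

4,5-dimethylheptanoic acid

Counting along the main chain through the –COOH group gives 7 carbons: the parent is heptane.
The principal characteristic group is a carboxylic acid (terminal –COOH), named with the suffix -oic acid.
Choose the numbering such that the carboxylic acid carbon is C-1 by definition.
With this numbering: methyl groups at C-4 and C-5.
Putting it together: 4,5-dimethylheptanoic acid.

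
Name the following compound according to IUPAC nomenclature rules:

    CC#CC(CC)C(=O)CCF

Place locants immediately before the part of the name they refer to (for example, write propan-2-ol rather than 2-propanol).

4-ethyl-1-fluorohept-5-yn-3-one

The longest chain bearing the carbonyl and the multiple bond is 7 carbons long (heptane).
A ketone (C=O on an internal carbon) is the principal characteristic group, giving the suffix -one.
There is one C≡C triple bond, indicated by the ending -yne.
The numbering direction is chosen so that numbering from this end puts the carbonyl group at C-3 rather than C-5.
With this numbering: the carbonyl at C-3; the triple bond between C-5 and C-6; an ethyl group at C-4; a fluoro group at C-1.
Prefixes are listed alphabetically: ethyl, fluoro.
Putting it together: 4-ethyl-1-fluorohept-5-yn-3-one.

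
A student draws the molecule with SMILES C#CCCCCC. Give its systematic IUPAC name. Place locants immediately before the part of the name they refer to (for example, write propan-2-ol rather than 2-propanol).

Counting along the main chain through the multiple bond gives 7 carbons: the parent is heptane.
A C≡C triple bond in the chain gives the infix -yne-.
Choose the numbering such that numbering from this end puts the triple bond at C-1 rather than C-6.
This places the triple bond between C-1 and C-2.
Putting it together: hept-1-yne.

hept-1-yne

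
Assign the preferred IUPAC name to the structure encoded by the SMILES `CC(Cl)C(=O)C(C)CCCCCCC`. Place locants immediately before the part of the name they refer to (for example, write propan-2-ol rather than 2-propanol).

2-chloro-4-methylundecan-3-one

The longest carbon chain that includes the carbonyl has 11 carbons, so the parent hydride is undecane.
The highest-priority functional group is a ketone (C=O on an internal carbon), so the name ends in -one.
Choose the numbering such that numbering from this end puts the carbonyl group at C-3 rather than C-9.
This places the carbonyl at C-3; a chloro group at C-2; a methyl group at C-4.
Substituent prefixes are cited in alphabetical order (multiplying prefixes like di-/tri- are ignored for ordering).
Putting it together: 2-chloro-4-methylundecan-3-one.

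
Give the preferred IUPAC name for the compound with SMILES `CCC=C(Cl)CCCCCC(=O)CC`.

Counting along the main chain through the carbonyl and the multiple bond gives 12 carbons: the parent is dodecane.
The principal characteristic group is a ketone (C=O on an internal carbon), named with the suffix -one.
The chain contains a C=C double bond, so the unsaturation ending is -ene.
Choose the numbering such that numbering from this end puts the carbonyl group at C-3 rather than C-10.
With this numbering: the carbonyl at C-3; the double bond between C-9 and C-10; a chloro group at C-9.
The name is 9-chlorododec-9-en-3-one.

9-chlorododec-9-en-3-one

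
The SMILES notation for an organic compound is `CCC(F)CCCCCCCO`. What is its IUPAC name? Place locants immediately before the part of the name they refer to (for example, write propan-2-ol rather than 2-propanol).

8-fluorodecan-1-ol

Counting along the main chain through the –OH group gives 10 carbons: the parent is decane.
The highest-priority functional group is an alcohol (–OH), so the name ends in -ol.
Choose the numbering such that numbering from this end puts the hydroxyl group at C-1 rather than C-10.
With this numbering: the hydroxyl at C-1; a fluoro group at C-8.
Putting it together: 8-fluorodecan-1-ol.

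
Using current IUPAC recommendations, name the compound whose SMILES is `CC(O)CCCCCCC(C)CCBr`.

The longest chain bearing the –OH group is 11 carbons long (undecane).
The principal characteristic group is an alcohol (–OH), named with the suffix -ol.
Number the chain so that numbering from this end puts the hydroxyl group at C-2 rather than C-10.
This places the hydroxyl at C-2; a bromo group at C-11; a methyl group at C-9.
Substituent prefixes are cited in alphabetical order (multiplying prefixes like di-/tri- are ignored for ordering).
The name is 11-bromo-9-methylundecan-2-ol.

11-bromo-9-methylundecan-2-ol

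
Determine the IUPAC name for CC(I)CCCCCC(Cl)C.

2-chloro-8-iodononane

The longest continuous carbon chain has 9 atoms, so the parent hydride is nonane.
Number the chain so that the locant sets are identical either way, so the alphabetically earlier chloro substituent takes the lower locant (2 rather than 8).
That gives a chloro group at C-2; an iodo group at C-8.
Prefixes are listed alphabetically: chloro, iodo.
Assembling the pieces gives 2-chloro-8-iodononane.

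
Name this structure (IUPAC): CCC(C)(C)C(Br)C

2-bromo-3,3-dimethylpentane

The longest carbon chain is 5 atoms: the parent is pentane.
Number the chain so that the substituent locant set {2,3,3} is lower than {3,3,4} at the first point of difference.
This places a bromo group at C-2; two methyl groups at C-3.
Prefixes are listed alphabetically: bromo, methyl.
The name is 2-bromo-3,3-dimethylpentane.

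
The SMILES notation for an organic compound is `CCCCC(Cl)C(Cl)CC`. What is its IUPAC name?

The longest carbon chain is 8 atoms: the parent is octane.
Number the chain so that the substituent locant set {3,4} is lower than {5,6} at the first point of difference.
This places chloro groups at C-3 and C-4.
Assembling the pieces gives 3,4-dichlorooctane.

3,4-dichlorooctane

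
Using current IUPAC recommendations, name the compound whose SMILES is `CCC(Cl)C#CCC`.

Counting along the main chain through the multiple bond gives 7 carbons: the parent is heptane.
There is one C≡C triple bond, indicated by the ending -yne.
The numbering direction is chosen so that numbering from this end puts the triple bond at C-3 rather than C-4.
With this numbering: the triple bond between C-3 and C-4; a chloro group at C-5.
The name is 5-chlorohept-3-yne.

5-chlorohept-3-yne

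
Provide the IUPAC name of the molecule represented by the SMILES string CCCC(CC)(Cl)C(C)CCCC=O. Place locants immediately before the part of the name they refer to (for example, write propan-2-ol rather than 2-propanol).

6-chloro-6-ethyl-5-methylnonanal

The longest chain bearing the –CHO group is 9 carbons long (nonane).
The highest-priority functional group is an aldehyde (terminal –CHO), so the name ends in -al.
Choose the numbering such that the aldehyde carbon is C-1 by definition.
This places a chloro group at C-6; an ethyl group at C-6; a methyl group at C-5.
The substituents are ordered alphabetically, ignoring any di-/tri- multipliers.
Assembling the pieces gives 6-chloro-6-ethyl-5-methylnonanal.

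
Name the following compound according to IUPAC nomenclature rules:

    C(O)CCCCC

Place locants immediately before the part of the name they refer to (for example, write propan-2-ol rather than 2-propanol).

hexan-1-ol

Counting along the main chain through the –OH group gives 6 carbons: the parent is hexane.
The highest-priority functional group is an alcohol (–OH), so the name ends in -ol.
The numbering direction is chosen so that numbering from this end puts the hydroxyl group at C-1 rather than C-6.
This places the hydroxyl at C-1.
Putting it together: hexan-1-ol.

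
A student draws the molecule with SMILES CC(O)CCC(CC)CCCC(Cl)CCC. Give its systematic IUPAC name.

Counting along the main chain through the –OH group gives 12 carbons: the parent is dodecane.
An alcohol (–OH) is the principal characteristic group, giving the suffix -ol.
Number the chain so that numbering from this end puts the hydroxyl group at C-2 rather than C-11.
That gives the hydroxyl at C-2; a chloro group at C-9; an ethyl group at C-5.
Substituent prefixes are cited in alphabetical order (multiplying prefixes like di-/tri- are ignored for ordering).
The name is 9-chloro-5-ethyldodecan-2-ol.

9-chloro-5-ethyldodecan-2-ol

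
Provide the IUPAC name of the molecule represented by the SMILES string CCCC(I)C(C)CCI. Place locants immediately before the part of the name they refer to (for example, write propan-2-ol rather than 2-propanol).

The parent chain contains 7 carbons (heptane).
Choose the numbering such that the substituent locant set {1,3,4} is lower than {4,5,7} at the first point of difference.
That gives iodo groups at C-1 and C-4; a methyl group at C-3.
The substituents are ordered alphabetically, ignoring any di-/tri- multipliers.
The name is 1,4-diiodo-3-methylheptane.

1,4-diiodo-3-methylheptane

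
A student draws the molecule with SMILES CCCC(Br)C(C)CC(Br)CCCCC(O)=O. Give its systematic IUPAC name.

Counting along the main chain through the –COOH group gives 12 carbons: the parent is dodecane.
The highest-priority functional group is a carboxylic acid (terminal –COOH), so the name ends in -oic acid.
Number the chain so that the carboxylic acid carbon is C-1 by definition.
This places bromo groups at C-6 and C-9; a methyl group at C-8.
Prefixes are listed alphabetically: bromo, methyl.
The name is 6,9-dibromo-8-methyldodecanoic acid.

6,9-dibromo-8-methyldodecanoic acid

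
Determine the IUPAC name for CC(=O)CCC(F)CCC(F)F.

5,8,8-trifluorooctan-2-one

The longest chain bearing the carbonyl is 8 carbons long (octane).
A ketone (C=O on an internal carbon) is the principal characteristic group, giving the suffix -one.
Number the chain so that numbering from this end puts the carbonyl group at C-2 rather than C-7.
With this numbering: the carbonyl at C-2; fluoro groups at C-5 and C-8 (×2).
The name is 5,8,8-trifluorooctan-2-one.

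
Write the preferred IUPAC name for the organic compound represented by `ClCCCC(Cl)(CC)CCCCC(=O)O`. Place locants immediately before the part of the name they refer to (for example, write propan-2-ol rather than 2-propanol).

6,9-dichloro-6-ethylnonanoic acid

The longest chain bearing the –COOH group is 9 carbons long (nonane).
The highest-priority functional group is a carboxylic acid (terminal –COOH), so the name ends in -oic acid.
The numbering direction is chosen so that the carboxylic acid carbon is C-1 by definition.
With this numbering: chloro groups at C-6 and C-9; an ethyl group at C-6.
Substituent prefixes are cited in alphabetical order (multiplying prefixes like di-/tri- are ignored for ordering).
Putting it together: 6,9-dichloro-6-ethylnonanoic acid.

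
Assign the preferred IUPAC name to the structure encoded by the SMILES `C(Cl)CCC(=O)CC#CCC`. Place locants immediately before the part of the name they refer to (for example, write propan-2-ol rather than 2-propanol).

The longest carbon chain that includes the carbonyl and the multiple bond has 9 carbons, so the parent hydride is nonane.
A ketone (C=O on an internal carbon) is the principal characteristic group, giving the suffix -one.
There is one C≡C triple bond, indicated by the ending -yne.
Choose the numbering such that numbering from this end puts the carbonyl group at C-4 rather than C-6.
This places the carbonyl at C-4; the triple bond between C-6 and C-7; a chloro group at C-1.
The name is 1-chloronon-6-yn-4-one.

1-chloronon-6-yn-4-one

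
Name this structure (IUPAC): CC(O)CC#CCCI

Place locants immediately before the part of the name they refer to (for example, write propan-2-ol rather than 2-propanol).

Counting along the main chain through the –OH group and the multiple bond gives 7 carbons: the parent is heptane.
The principal characteristic group is an alcohol (–OH), named with the suffix -ol.
A C≡C triple bond in the chain gives the infix -yne-.
The numbering direction is chosen so that numbering from this end puts the hydroxyl group at C-2 rather than C-6.
That gives the hydroxyl at C-2; the triple bond between C-4 and C-5; an iodo group at C-7.
Putting it together: 7-iodohept-4-yn-2-ol.

7-iodohept-4-yn-2-ol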